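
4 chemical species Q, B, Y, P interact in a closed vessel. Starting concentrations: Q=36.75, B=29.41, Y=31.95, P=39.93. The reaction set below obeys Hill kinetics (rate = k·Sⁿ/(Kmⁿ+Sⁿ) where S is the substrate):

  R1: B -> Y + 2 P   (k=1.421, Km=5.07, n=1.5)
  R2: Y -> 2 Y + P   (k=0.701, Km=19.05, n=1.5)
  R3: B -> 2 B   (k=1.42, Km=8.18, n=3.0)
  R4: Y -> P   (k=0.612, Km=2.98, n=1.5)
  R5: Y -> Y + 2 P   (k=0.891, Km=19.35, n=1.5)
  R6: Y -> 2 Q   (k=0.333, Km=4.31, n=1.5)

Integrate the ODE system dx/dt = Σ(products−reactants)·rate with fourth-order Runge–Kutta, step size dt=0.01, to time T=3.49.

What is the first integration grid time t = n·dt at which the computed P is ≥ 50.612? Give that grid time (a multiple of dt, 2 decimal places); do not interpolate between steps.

RK4 with dt=0.01: 349 steps to T=3.49. Trajectory (selected grid times):
t=0.00: Q=36.75 B=29.41 Y=31.95 P=39.93
t=0.39: Q=37.00 B=29.43 Y=32.30 P=41.86
t=0.78: Q=37.25 B=29.46 Y=32.65 P=43.79
t=1.16: Q=37.49 B=29.48 Y=32.99 P=45.67
t=1.55: Q=37.74 B=29.51 Y=33.34 P=47.61
t=1.94: Q=37.98 B=29.53 Y=33.69 P=49.55
t=2.15: Q=38.12 B=29.55 Y=33.88 P=50.60
t=2.16: Q=38.12 B=29.55 Y=33.89 P=50.65
t=2.33: Q=38.23 B=29.56 Y=34.05 P=51.50
t=2.71: Q=38.47 B=29.58 Y=34.39 P=53.40
t=3.10: Q=38.72 B=29.61 Y=34.75 P=55.35
t=3.49: Q=38.97 B=29.63 Y=35.10 P=57.30
P(2.15)=50.601 < 50.612 but P(2.16)=50.651 ≥ 50.612, so the first grid time is t=2.16.

Threshold first reached at t = 2.16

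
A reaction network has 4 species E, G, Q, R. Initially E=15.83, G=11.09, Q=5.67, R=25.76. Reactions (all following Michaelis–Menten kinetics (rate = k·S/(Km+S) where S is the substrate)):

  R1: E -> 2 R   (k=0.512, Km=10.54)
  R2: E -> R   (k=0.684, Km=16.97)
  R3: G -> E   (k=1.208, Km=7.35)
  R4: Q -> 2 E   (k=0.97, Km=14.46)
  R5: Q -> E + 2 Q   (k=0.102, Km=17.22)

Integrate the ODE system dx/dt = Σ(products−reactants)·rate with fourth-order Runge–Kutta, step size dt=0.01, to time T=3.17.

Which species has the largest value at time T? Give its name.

RK4 with dt=0.01: 317 steps to T=3.17. Trajectory (selected grid times):
t=0.00: E=15.83 G=11.09 Q=5.67 R=25.76
t=0.35: E=16.06 G=10.84 Q=5.58 R=26.09
t=0.70: E=16.28 G=10.59 Q=5.50 R=26.43
t=1.06: E=16.50 G=10.33 Q=5.41 R=26.77
t=1.41: E=16.71 G=10.08 Q=5.33 R=27.11
t=1.76: E=16.92 G=9.84 Q=5.25 R=27.45
t=2.11: E=17.12 G=9.60 Q=5.16 R=27.79
t=2.47: E=17.31 G=9.36 Q=5.08 R=28.14
t=2.82: E=17.50 G=9.12 Q=5.00 R=28.49
t=3.17: E=17.68 G=8.89 Q=4.92 R=28.83
At T=3.17: E=17.68 G=8.89 Q=4.92 R=28.83; the largest is R.

Dominant species at T: R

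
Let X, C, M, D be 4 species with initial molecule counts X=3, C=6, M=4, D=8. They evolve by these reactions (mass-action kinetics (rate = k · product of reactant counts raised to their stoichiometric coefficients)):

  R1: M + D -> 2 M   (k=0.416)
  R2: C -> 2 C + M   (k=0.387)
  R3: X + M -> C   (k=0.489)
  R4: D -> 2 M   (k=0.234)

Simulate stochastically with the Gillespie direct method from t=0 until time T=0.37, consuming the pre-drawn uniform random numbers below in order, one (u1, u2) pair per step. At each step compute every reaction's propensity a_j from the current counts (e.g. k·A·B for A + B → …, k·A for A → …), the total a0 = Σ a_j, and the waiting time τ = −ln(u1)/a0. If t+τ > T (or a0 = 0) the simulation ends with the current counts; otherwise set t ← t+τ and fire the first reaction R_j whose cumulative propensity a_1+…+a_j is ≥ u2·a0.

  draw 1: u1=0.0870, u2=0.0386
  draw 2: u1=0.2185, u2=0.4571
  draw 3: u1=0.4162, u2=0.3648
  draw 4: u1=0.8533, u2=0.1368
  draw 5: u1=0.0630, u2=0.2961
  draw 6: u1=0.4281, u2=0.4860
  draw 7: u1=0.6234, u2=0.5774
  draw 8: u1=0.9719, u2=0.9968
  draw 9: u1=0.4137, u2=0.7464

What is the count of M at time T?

t=0.000: X=3 C=6 M=4 D=8
Draw 1: a1=13.312, a2=2.322, a3=5.868, a4=1.872, a0=23.374; τ=−ln(0.0870)/23.374=0.104 → t=0.104; u2·a0=0.0386·23.374=0.902 ≤ a1=13.312 → R1 fires; X=3 C=6 M=5 D=7
Draw 2: a1=14.560, a2=2.322, a3=7.335, a4=1.638, a0=25.855; τ=−ln(0.2185)/25.855=0.059 → t=0.163; u2·a0=0.4571·25.855=11.818 ≤ a1=14.560 → R1 fires; X=3 C=6 M=6 D=6
Draw 3: a1=14.976, a2=2.322, a3=8.802, a4=1.404, a0=27.504; τ=−ln(0.4162)/27.504=0.032 → t=0.195; u2·a0=0.3648·27.504=10.033 ≤ a1=14.976 → R1 fires; X=3 C=6 M=7 D=5
Draw 4: a1=14.560, a2=2.322, a3=10.269, a4=1.170, a0=28.321; τ=−ln(0.8533)/28.321=0.006 → t=0.201; u2·a0=0.1368·28.321=3.874 ≤ a1=14.560 → R1 fires; X=3 C=6 M=8 D=4
Draw 5: a1=13.312, a2=2.322, a3=11.736, a4=0.936, a0=28.306; τ=−ln(0.0630)/28.306=0.098 → t=0.298; u2·a0=0.2961·28.306=8.381 ≤ a1=13.312 → R1 fires; X=3 C=6 M=9 D=3
Draw 6: a1=11.232, a2=2.322, a3=13.203, a4=0.702, a0=27.459; τ=−ln(0.4281)/27.459=0.031 → t=0.329; u2·a0=0.4860·27.459=13.345; a1=11.232 < 13.345 ≤ a1+a2=13.554 → R2 fires; X=3 C=7 M=10 D=3
Draw 7: a1=12.480, a2=2.709, a3=14.670, a4=0.702, a0=30.561; τ=−ln(0.6234)/30.561=0.015 → t=0.345; u2·a0=0.5774·30.561=17.646; a1+a2=15.189 < 17.646 ≤ a1+…+a3=29.859 → R3 fires; X=2 C=8 M=9 D=3
Draw 8: a1=11.232, a2=3.096, a3=8.802, a4=0.702, a0=23.832; τ=−ln(0.9719)/23.832=0.001 → t=0.346; u2·a0=0.9968·23.832=23.756; a1+…+a3=23.130 < 23.756 ≤ a1+…+a4=23.832 → R4 fires; X=2 C=8 M=11 D=2
Draw 9: a1=9.152, a2=3.096, a3=10.758, a4=0.468, a0=23.474; τ=−ln(0.4137)/23.474=0.038 → t=0.384 > T=0.37: stop.
Read off M at T=0.37: 11

M at T = 11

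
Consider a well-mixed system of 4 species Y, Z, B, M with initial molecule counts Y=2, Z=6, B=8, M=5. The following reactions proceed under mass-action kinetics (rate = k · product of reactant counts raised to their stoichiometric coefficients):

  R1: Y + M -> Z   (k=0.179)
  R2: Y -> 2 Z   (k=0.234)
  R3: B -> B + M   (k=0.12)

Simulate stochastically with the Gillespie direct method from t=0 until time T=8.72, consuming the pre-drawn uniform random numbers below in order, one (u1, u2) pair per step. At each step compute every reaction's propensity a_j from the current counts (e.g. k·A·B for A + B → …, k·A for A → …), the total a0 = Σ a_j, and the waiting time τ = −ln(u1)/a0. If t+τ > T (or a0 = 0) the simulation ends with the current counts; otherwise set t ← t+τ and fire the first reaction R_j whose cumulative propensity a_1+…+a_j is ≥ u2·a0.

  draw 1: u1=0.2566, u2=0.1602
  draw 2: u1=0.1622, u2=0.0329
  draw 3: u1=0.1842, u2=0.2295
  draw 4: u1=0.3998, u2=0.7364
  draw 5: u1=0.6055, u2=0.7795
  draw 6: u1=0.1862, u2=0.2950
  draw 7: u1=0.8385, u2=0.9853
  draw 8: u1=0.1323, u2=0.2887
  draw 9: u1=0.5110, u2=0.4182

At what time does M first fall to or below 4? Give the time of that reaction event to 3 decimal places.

Threshold first reached at t = 0.423

t=0.000: Y=2 Z=6 B=8 M=5
Draw 1: a1=1.790, a2=0.468, a3=0.960, a0=3.218; τ=−ln(0.2566)/3.218=0.423 → t=0.423; u2·a0=0.1602·3.218=0.516 ≤ a1=1.790 → R1 fires; Y=1 Z=7 B=8 M=4
Draw 2: a1=0.716, a2=0.234, a3=0.960, a0=1.910; τ=−ln(0.1622)/1.910=0.952 → t=1.375; u2·a0=0.0329·1.910=0.063 ≤ a1=0.716 → R1 fires; Y=0 Z=8 B=8 M=3
Draw 3: a1=0.000, a2=0.000, a3=0.960, a0=0.960; τ=−ln(0.1842)/0.960=1.762 → t=3.137; u2·a0=0.2295·0.960=0.220; a1+a2=0.000 < 0.220 ≤ a1+…+a3=0.960 → R3 fires; Y=0 Z=8 B=8 M=4
Draw 4: a1=0.000, a2=0.000, a3=0.960, a0=0.960; τ=−ln(0.3998)/0.960=0.955 → t=4.092; u2·a0=0.7364·0.960=0.707; a1+a2=0.000 < 0.707 ≤ a1+…+a3=0.960 → R3 fires; Y=0 Z=8 B=8 M=5
Draw 5: a1=0.000, a2=0.000, a3=0.960, a0=0.960; τ=−ln(0.6055)/0.960=0.523 → t=4.615; u2·a0=0.7795·0.960=0.748; a1+a2=0.000 < 0.748 ≤ a1+…+a3=0.960 → R3 fires; Y=0 Z=8 B=8 M=6
Draw 6: a1=0.000, a2=0.000, a3=0.960, a0=0.960; τ=−ln(0.1862)/0.960=1.751 → t=6.366; u2·a0=0.2950·0.960=0.283; a1+a2=0.000 < 0.283 ≤ a1+…+a3=0.960 → R3 fires; Y=0 Z=8 B=8 M=7
Draw 7: a1=0.000, a2=0.000, a3=0.960, a0=0.960; τ=−ln(0.8385)/0.960=0.183 → t=6.549; u2·a0=0.9853·0.960=0.946; a1+a2=0.000 < 0.946 ≤ a1+…+a3=0.960 → R3 fires; Y=0 Z=8 B=8 M=8
Draw 8: a1=0.000, a2=0.000, a3=0.960, a0=0.960; τ=−ln(0.1323)/0.960=2.107 → t=8.656; u2·a0=0.2887·0.960=0.277; a1+a2=0.000 < 0.277 ≤ a1+…+a3=0.960 → R3 fires; Y=0 Z=8 B=8 M=9
Draw 9: a1=0.000, a2=0.000, a3=0.960, a0=0.960; τ=−ln(0.5110)/0.960=0.699 → t=9.356 > T=8.72: stop.
M first becomes ≤ 4 when it reaches 4 at the event at t=0.423.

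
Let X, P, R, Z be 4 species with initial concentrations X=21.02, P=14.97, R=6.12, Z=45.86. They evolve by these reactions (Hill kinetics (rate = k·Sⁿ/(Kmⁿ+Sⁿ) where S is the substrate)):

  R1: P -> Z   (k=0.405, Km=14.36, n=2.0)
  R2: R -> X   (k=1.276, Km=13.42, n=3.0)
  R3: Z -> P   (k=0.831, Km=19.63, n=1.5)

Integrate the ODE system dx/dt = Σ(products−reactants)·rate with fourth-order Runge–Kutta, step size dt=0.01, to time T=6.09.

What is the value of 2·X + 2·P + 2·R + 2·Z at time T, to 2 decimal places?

Check how each reaction changes W = 2·X + 2·P + 2·R + 2·Z (weight of products minus weight of reactants):
R1: P -> Z: (2·1) − (2·1) = 2 − 2 = 0
R2: R -> X: (2·1) − (2·1) = 2 − 2 = 0
R3: Z -> P: (2·1) − (2·1) = 2 − 2 = 0
Every reaction leaves W unchanged, so W is conserved and no simulation is needed: W(T) = W(0) = 2·21.02 + 2·14.97 + 2·6.12 + 2·45.86 = 175.94

Value at T = 175.94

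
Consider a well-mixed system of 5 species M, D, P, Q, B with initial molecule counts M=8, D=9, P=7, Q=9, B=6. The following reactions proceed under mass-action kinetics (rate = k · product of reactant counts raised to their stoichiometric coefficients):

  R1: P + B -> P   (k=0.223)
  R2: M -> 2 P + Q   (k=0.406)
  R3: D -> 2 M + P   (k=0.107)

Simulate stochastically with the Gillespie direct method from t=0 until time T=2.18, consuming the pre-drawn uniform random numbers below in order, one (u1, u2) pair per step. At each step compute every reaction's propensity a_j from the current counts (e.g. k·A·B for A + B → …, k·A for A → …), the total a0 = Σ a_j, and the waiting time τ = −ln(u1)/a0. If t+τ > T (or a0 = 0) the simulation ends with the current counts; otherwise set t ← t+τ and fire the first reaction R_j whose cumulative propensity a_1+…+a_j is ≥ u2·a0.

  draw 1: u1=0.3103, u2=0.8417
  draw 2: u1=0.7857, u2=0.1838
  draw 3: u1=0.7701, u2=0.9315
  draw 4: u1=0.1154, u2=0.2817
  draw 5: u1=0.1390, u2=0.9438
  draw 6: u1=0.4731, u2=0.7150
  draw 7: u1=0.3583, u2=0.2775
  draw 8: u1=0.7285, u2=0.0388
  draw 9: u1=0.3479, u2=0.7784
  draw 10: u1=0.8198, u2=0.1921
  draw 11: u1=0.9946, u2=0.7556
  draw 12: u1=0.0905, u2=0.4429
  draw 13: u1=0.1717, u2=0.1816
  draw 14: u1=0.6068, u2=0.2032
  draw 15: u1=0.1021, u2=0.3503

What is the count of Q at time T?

t=0.000: M=8 D=9 P=7 Q=9 B=6
Draw 1: a1=9.366, a2=3.248, a3=0.963, a0=13.577; τ=−ln(0.3103)/13.577=0.086 → t=0.086; u2·a0=0.8417·13.577=11.428; a1=9.366 < 11.428 ≤ a1+a2=12.614 → R2 fires; M=7 D=9 P=9 Q=10 B=6
Draw 2: a1=12.042, a2=2.842, a3=0.963, a0=15.847; τ=−ln(0.7857)/15.847=0.015 → t=0.101; u2·a0=0.1838·15.847=2.913 ≤ a1=12.042 → R1 fires; M=7 D=9 P=9 Q=10 B=5
Draw 3: a1=10.035, a2=2.842, a3=0.963, a0=13.840; τ=−ln(0.7701)/13.840=0.019 → t=0.120; u2·a0=0.9315·13.840=12.892; a1+a2=12.877 < 12.892 ≤ a1+…+a3=13.840 → R3 fires; M=9 D=8 P=10 Q=10 B=5
Draw 4: a1=11.150, a2=3.654, a3=0.856, a0=15.660; τ=−ln(0.1154)/15.660=0.138 → t=0.258; u2·a0=0.2817·15.660=4.411 ≤ a1=11.150 → R1 fires; M=9 D=8 P=10 Q=10 B=4
Draw 5: a1=8.920, a2=3.654, a3=0.856, a0=13.430; τ=−ln(0.1390)/13.430=0.147 → t=0.405; u2·a0=0.9438·13.430=12.675; a1+a2=12.574 < 12.675 ≤ a1+…+a3=13.430 → R3 fires; M=11 D=7 P=11 Q=10 B=4
Draw 6: a1=9.812, a2=4.466, a3=0.749, a0=15.027; τ=−ln(0.4731)/15.027=0.050 → t=0.455; u2·a0=0.7150·15.027=10.744; a1=9.812 < 10.744 ≤ a1+a2=14.278 → R2 fires; M=10 D=7 P=13 Q=11 B=4
Draw 7: a1=11.596, a2=4.060, a3=0.749, a0=16.405; τ=−ln(0.3583)/16.405=0.063 → t=0.517; u2·a0=0.2775·16.405=4.552 ≤ a1=11.596 → R1 fires; M=10 D=7 P=13 Q=11 B=3
Draw 8: a1=8.697, a2=4.060, a3=0.749, a0=13.506; τ=−ln(0.7285)/13.506=0.023 → t=0.541; u2·a0=0.0388·13.506=0.524 ≤ a1=8.697 → R1 fires; M=10 D=7 P=13 Q=11 B=2
Draw 9: a1=5.798, a2=4.060, a3=0.749, a0=10.607; τ=−ln(0.3479)/10.607=0.100 → t=0.640; u2·a0=0.7784·10.607=8.256; a1=5.798 < 8.256 ≤ a1+a2=9.858 → R2 fires; M=9 D=7 P=15 Q=12 B=2
Draw 10: a1=6.690, a2=3.654, a3=0.749, a0=11.093; τ=−ln(0.8198)/11.093=0.018 → t=0.658; u2·a0=0.1921·11.093=2.131 ≤ a1=6.690 → R1 fires; M=9 D=7 P=15 Q=12 B=1
Draw 11: a1=3.345, a2=3.654, a3=0.749, a0=7.748; τ=−ln(0.9946)/7.748=0.001 → t=0.659; u2·a0=0.7556·7.748=5.854; a1=3.345 < 5.854 ≤ a1+a2=6.999 → R2 fires; M=8 D=7 P=17 Q=13 B=1
Draw 12: a1=3.791, a2=3.248, a3=0.749, a0=7.788; τ=−ln(0.0905)/7.788=0.308 → t=0.968; u2·a0=0.4429·7.788=3.449 ≤ a1=3.791 → R1 fires; M=8 D=7 P=17 Q=13 B=0
Draw 13: a1=0.000, a2=3.248, a3=0.749, a0=3.997; τ=−ln(0.1717)/3.997=0.441 → t=1.408; u2·a0=0.1816·3.997=0.726; a1=0.000 < 0.726 ≤ a1+a2=3.248 → R2 fires; M=7 D=7 P=19 Q=14 B=0
Draw 14: a1=0.000, a2=2.842, a3=0.749, a0=3.591; τ=−ln(0.6068)/3.591=0.139 → t=1.548; u2·a0=0.2032·3.591=0.730; a1=0.000 < 0.730 ≤ a1+a2=2.842 → R2 fires; M=6 D=7 P=21 Q=15 B=0
Draw 15: a1=0.000, a2=2.436, a3=0.749, a0=3.185; τ=−ln(0.1021)/3.185=0.716 → t=2.264 > T=2.18: stop.
Read off Q at T=2.18: 15

Q at T = 15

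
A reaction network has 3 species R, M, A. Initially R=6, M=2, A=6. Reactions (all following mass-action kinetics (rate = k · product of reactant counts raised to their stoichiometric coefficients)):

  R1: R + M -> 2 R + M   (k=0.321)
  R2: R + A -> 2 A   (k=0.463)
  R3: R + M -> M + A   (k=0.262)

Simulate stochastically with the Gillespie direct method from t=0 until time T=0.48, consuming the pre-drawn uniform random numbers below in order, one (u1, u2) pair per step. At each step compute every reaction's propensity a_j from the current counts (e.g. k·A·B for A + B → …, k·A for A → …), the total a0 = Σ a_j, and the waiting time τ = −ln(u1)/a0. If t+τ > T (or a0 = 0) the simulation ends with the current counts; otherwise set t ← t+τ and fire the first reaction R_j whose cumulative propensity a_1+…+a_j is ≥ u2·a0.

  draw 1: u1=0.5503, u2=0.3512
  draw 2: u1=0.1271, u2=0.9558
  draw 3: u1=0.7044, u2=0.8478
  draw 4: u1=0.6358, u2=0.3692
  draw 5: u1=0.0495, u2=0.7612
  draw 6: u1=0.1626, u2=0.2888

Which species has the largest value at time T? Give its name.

Dominant species at T: A

t=0.000: R=6 M=2 A=6
Draw 1: a1=3.852, a2=16.668, a3=3.144, a0=23.664; τ=−ln(0.5503)/23.664=0.025 → t=0.025; u2·a0=0.3512·23.664=8.311; a1=3.852 < 8.311 ≤ a1+a2=20.520 → R2 fires; R=5 M=2 A=7
Draw 2: a1=3.210, a2=16.205, a3=2.620, a0=22.035; τ=−ln(0.1271)/22.035=0.094 → t=0.119; u2·a0=0.9558·22.035=21.061; a1+a2=19.415 < 21.061 ≤ a1+…+a3=22.035 → R3 fires; R=4 M=2 A=8
Draw 3: a1=2.568, a2=14.816, a3=2.096, a0=19.480; τ=−ln(0.7044)/19.480=0.018 → t=0.137; u2·a0=0.8478·19.480=16.515; a1=2.568 < 16.515 ≤ a1+a2=17.384 → R2 fires; R=3 M=2 A=9
Draw 4: a1=1.926, a2=12.501, a3=1.572, a0=15.999; τ=−ln(0.6358)/15.999=0.028 → t=0.165; u2·a0=0.3692·15.999=5.907; a1=1.926 < 5.907 ≤ a1+a2=14.427 → R2 fires; R=2 M=2 A=10
Draw 5: a1=1.284, a2=9.260, a3=1.048, a0=11.592; τ=−ln(0.0495)/11.592=0.259 → t=0.424; u2·a0=0.7612·11.592=8.824; a1=1.284 < 8.824 ≤ a1+a2=10.544 → R2 fires; R=1 M=2 A=11
Draw 6: a1=0.642, a2=5.093, a3=0.524, a0=6.259; τ=−ln(0.1626)/6.259=0.290 → t=0.715 > T=0.48: stop.
At T=0.48: R=1 M=2 A=11; the largest is A.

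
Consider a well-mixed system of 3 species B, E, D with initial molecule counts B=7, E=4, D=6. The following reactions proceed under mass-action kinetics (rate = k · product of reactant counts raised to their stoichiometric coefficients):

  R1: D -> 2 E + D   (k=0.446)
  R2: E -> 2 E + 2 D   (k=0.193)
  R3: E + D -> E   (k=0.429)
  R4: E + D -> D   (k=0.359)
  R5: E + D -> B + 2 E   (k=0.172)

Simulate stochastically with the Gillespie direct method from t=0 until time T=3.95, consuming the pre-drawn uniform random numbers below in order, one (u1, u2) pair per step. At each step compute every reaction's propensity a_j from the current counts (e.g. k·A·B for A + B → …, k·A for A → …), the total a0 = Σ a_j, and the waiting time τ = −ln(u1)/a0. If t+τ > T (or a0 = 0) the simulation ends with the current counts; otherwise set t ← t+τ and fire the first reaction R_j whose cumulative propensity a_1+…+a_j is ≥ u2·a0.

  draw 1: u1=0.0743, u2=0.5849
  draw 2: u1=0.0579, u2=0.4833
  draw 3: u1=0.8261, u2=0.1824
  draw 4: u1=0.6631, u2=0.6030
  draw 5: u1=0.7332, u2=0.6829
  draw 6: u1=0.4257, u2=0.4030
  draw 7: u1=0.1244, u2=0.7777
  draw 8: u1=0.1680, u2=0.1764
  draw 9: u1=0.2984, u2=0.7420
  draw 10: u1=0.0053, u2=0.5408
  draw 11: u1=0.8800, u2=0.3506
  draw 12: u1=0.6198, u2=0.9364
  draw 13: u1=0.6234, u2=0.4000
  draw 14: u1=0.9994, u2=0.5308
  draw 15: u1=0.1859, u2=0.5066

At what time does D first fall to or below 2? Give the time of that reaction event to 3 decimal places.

t=0.000: B=7 E=4 D=6
Draw 1: a1=2.676, a2=0.772, a3=10.296, a4=8.616, a5=4.128, a0=26.488; τ=−ln(0.0743)/26.488=0.098 → t=0.098; u2·a0=0.5849·26.488=15.493; a1+…+a3=13.744 < 15.493 ≤ a1+…+a4=22.360 → R4 fires; B=7 E=3 D=6
Draw 2: a1=2.676, a2=0.579, a3=7.722, a4=6.462, a5=3.096, a0=20.535; τ=−ln(0.0579)/20.535=0.139 → t=0.237; u2·a0=0.4833·20.535=9.925; a1+a2=3.255 < 9.925 ≤ a1+…+a3=10.977 → R3 fires; B=7 E=3 D=5
Draw 3: a1=2.230, a2=0.579, a3=6.435, a4=5.385, a5=2.580, a0=17.209; τ=−ln(0.8261)/17.209=0.011 → t=0.248; u2·a0=0.1824·17.209=3.139; a1+a2=2.809 < 3.139 ≤ a1+…+a3=9.244 → R3 fires; B=7 E=3 D=4
Draw 4: a1=1.784, a2=0.579, a3=5.148, a4=4.308, a5=2.064, a0=13.883; τ=−ln(0.6631)/13.883=0.030 → t=0.278; u2·a0=0.6030·13.883=8.371; a1+…+a3=7.511 < 8.371 ≤ a1+…+a4=11.819 → R4 fires; B=7 E=2 D=4
Draw 5: a1=1.784, a2=0.386, a3=3.432, a4=2.872, a5=1.376, a0=9.850; τ=−ln(0.7332)/9.850=0.032 → t=0.309; u2·a0=0.6829·9.850=6.727; a1+…+a3=5.602 < 6.727 ≤ a1+…+a4=8.474 → R4 fires; B=7 E=1 D=4
Draw 6: a1=1.784, a2=0.193, a3=1.716, a4=1.436, a5=0.688, a0=5.817; τ=−ln(0.4257)/5.817=0.147 → t=0.456; u2·a0=0.4030·5.817=2.344; a1+a2=1.977 < 2.344 ≤ a1+…+a3=3.693 → R3 fires; B=7 E=1 D=3
Draw 7: a1=1.338, a2=0.193, a3=1.287, a4=1.077, a5=0.516, a0=4.411; τ=−ln(0.1244)/4.411=0.473 → t=0.928; u2·a0=0.7777·4.411=3.430; a1+…+a3=2.818 < 3.430 ≤ a1+…+a4=3.895 → R4 fires; B=7 E=0 D=3
Draw 8: a1=1.338, a2=0.000, a3=0.000, a4=0.000, a5=0.000, a0=1.338; τ=−ln(0.1680)/1.338=1.333 → t=2.262; u2·a0=0.1764·1.338=0.236 ≤ a1=1.338 → R1 fires; B=7 E=2 D=3
Draw 9: a1=1.338, a2=0.386, a3=2.574, a4=2.154, a5=1.032, a0=7.484; τ=−ln(0.2984)/7.484=0.162 → t=2.423; u2·a0=0.7420·7.484=5.553; a1+…+a3=4.298 < 5.553 ≤ a1+…+a4=6.452 → R4 fires; B=7 E=1 D=3
Draw 10: a1=1.338, a2=0.193, a3=1.287, a4=1.077, a5=0.516, a0=4.411; τ=−ln(0.0053)/4.411=1.188 → t=3.611; u2·a0=0.5408·4.411=2.385; a1+a2=1.531 < 2.385 ≤ a1+…+a3=2.818 → R3 fires; B=7 E=1 D=2
Draw 11: a1=0.892, a2=0.193, a3=0.858, a4=0.718, a5=0.344, a0=3.005; τ=−ln(0.8800)/3.005=0.043 → t=3.654; u2·a0=0.3506·3.005=1.054; a1=0.892 < 1.054 ≤ a1+a2=1.085 → R2 fires; B=7 E=2 D=4
Draw 12: a1=1.784, a2=0.386, a3=3.432, a4=2.872, a5=1.376, a0=9.850; τ=−ln(0.6198)/9.850=0.049 → t=3.702; u2·a0=0.9364·9.850=9.224; a1+…+a4=8.474 < 9.224 ≤ a1+…+a5=9.850 → R5 fires; B=8 E=3 D=3
Draw 13: a1=1.338, a2=0.579, a3=3.861, a4=3.231, a5=1.548, a0=10.557; τ=−ln(0.6234)/10.557=0.045 → t=3.747; u2·a0=0.4000·10.557=4.223; a1+a2=1.917 < 4.223 ≤ a1+…+a3=5.778 → R3 fires; B=8 E=3 D=2
Draw 14: a1=0.892, a2=0.579, a3=2.574, a4=2.154, a5=1.032, a0=7.231; τ=−ln(0.9994)/7.231=0.000 → t=3.747; u2·a0=0.5308·7.231=3.838; a1+a2=1.471 < 3.838 ≤ a1+…+a3=4.045 → R3 fires; B=8 E=3 D=1
Draw 15: a1=0.446, a2=0.579, a3=1.287, a4=1.077, a5=0.516, a0=3.905; τ=−ln(0.1859)/3.905=0.431 → t=4.178 > T=3.95: stop.
D first becomes ≤ 2 when it reaches 2 at the event at t=3.611.

Threshold first reached at t = 3.611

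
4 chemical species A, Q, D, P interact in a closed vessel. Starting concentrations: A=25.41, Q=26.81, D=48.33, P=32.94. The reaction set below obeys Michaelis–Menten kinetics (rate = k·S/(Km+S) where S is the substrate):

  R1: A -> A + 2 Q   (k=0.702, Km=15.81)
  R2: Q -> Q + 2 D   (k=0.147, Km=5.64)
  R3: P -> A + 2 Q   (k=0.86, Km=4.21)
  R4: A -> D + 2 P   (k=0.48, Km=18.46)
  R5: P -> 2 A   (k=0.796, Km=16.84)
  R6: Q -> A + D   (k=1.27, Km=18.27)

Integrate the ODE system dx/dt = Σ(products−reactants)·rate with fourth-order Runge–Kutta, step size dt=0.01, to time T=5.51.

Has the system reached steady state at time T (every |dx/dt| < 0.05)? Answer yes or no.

RK4 with dt=0.01: 551 steps to T=5.51. Trajectory (selected grid times):
t=0.00: A=25.41 Q=26.81 D=48.33 P=32.94
t=0.61: A=26.81 Q=27.81 D=49.11 P=32.50
t=1.22: A=28.21 Q=28.81 D=49.91 P=32.06
t=1.84: A=29.63 Q=29.83 D=50.73 P=31.63
t=2.45: A=31.02 Q=30.83 D=51.55 P=31.22
t=3.06: A=32.42 Q=31.84 D=52.37 P=30.81
t=3.67: A=33.81 Q=32.85 D=53.21 P=30.41
t=4.29: A=35.23 Q=33.87 D=54.07 P=30.02
t=4.90: A=36.62 Q=34.88 D=54.92 P=29.63
t=5.51: A=38.01 Q=35.89 D=55.78 P=29.26
Rates at T: R1=0.4958, R2=0.1270, R3=0.7518, R4=0.3231, R5=0.5052, R6=0.8416
dx/dt at T (Σ net stoichiometry × rate): A=+2.2807, Q=+1.6537, D=+1.4187, P=-0.6108
Largest |dx/dt| is |+2.2807| (A) ≥ 0.05 → not steady.

Steady state at T: no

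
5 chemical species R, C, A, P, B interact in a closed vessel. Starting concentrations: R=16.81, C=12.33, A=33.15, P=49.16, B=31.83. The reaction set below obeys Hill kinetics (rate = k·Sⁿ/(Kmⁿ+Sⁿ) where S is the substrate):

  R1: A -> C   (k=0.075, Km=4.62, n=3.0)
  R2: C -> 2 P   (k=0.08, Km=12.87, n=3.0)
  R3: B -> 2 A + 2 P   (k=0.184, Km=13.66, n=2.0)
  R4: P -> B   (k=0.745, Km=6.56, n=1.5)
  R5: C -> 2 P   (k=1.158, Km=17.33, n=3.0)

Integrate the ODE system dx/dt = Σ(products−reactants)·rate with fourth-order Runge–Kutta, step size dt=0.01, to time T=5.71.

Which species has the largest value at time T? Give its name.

RK4 with dt=0.01: 571 steps to T=5.71. Trajectory (selected grid times):
t=0.00: R=16.81 C=12.33 A=33.15 P=49.16 B=31.83
t=0.63: R=16.81 C=12.16 A=33.30 P=49.34 B=32.18
t=1.27: R=16.81 C=12.00 A=33.45 P=49.50 B=32.53
t=1.90: R=16.81 C=11.85 A=33.60 P=49.66 B=32.88
t=2.54: R=16.81 C=11.70 A=33.75 P=49.80 B=33.24
t=3.17: R=16.81 C=11.55 A=33.91 P=49.93 B=33.59
t=3.81: R=16.81 C=11.41 A=34.06 P=50.05 B=33.94
t=4.44: R=16.81 C=11.28 A=34.21 P=50.17 B=34.29
t=5.08: R=16.81 C=11.15 A=34.37 P=50.27 B=34.64
t=5.71: R=16.81 C=11.02 A=34.52 P=50.37 B=34.99
At T=5.71: R=16.81 C=11.02 A=34.52 P=50.37 B=34.99; the largest is P.

Dominant species at T: P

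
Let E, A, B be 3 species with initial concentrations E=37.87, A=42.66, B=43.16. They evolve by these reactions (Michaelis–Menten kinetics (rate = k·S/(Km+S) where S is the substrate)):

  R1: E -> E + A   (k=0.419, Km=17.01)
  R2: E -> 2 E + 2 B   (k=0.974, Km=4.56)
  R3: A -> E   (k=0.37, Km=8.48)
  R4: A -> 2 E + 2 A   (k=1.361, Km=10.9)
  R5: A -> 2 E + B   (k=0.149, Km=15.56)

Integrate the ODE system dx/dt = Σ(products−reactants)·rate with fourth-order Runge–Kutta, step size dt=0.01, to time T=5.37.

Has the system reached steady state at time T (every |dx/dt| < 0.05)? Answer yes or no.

Steady state at T: no

RK4 with dt=0.01: 537 steps to T=5.37. Trajectory (selected grid times):
t=0.00: E=37.87 A=42.66 B=43.16
t=0.60: E=40.01 A=43.24 B=44.27
t=1.19: E=42.13 A=43.80 B=45.37
t=1.79: E=44.28 A=44.39 B=46.49
t=2.39: E=46.45 A=44.97 B=47.62
t=2.98: E=48.58 A=45.55 B=48.74
t=3.58: E=50.75 A=46.15 B=49.87
t=4.18: E=52.94 A=46.74 B=51.02
t=4.77: E=55.09 A=47.33 B=52.14
t=5.37: E=57.28 A=47.93 B=53.29
Rates at T: R1=0.3231, R2=0.9022, R3=0.3144, R4=1.1088, R5=0.1125
dx/dt at T (Σ net stoichiometry × rate): E=+3.6592, A=+1.0050, B=+1.9168
Largest |dx/dt| is |+3.6592| (E) ≥ 0.05 → not steady.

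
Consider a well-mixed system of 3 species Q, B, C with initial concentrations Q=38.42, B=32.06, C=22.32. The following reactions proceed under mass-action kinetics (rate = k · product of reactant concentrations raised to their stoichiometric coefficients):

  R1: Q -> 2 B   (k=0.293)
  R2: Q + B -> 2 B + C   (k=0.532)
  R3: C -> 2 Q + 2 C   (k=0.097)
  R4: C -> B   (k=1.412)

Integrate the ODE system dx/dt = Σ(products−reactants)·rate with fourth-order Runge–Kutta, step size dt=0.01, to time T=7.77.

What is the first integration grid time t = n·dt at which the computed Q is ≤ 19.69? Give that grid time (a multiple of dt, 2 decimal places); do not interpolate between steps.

Threshold first reached at t = 0.03

RK4 with dt=0.01: 777 steps to T=7.77. Trajectory (selected grid times):
t=0.00: Q=38.42 B=32.06 C=22.32
t=0.02: Q=25.25 B=46.33 C=34.66
t=0.03: Q=19.40 B=52.85 C=40.03
t=0.86: Q=0.07 B=123.30 C=23.62
t=1.73: Q=0.02 B=144.45 C=8.93
t=2.59: Q=0.01 B=152.39 C=3.41
t=3.45: Q=0.00 B=155.42 C=1.30
t=4.32: Q=0.00 B=156.59 C=0.49
t=5.18: Q=0.00 B=157.03 C=0.19
t=6.04: Q=0.00 B=157.19 C=0.07
t=6.91: Q=0.00 B=157.26 C=0.03
t=7.77: Q=0.00 B=157.28 C=0.01
Q(0.02)=25.250 > 19.69 but Q(0.03)=19.396 ≤ 19.69, so the first grid time is t=0.03.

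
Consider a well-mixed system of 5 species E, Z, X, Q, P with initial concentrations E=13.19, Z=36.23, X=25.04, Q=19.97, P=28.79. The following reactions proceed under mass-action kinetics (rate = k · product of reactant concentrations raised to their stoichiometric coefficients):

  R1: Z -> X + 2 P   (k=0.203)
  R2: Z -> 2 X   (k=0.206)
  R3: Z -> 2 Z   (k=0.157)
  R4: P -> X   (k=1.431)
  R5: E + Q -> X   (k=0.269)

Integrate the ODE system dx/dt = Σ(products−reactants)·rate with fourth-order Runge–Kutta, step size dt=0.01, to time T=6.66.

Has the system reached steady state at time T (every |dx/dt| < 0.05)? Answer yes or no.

Steady state at T: no

RK4 with dt=0.01: 666 steps to T=6.66. Trajectory (selected grid times):
t=0.00: E=13.19 Z=36.23 X=25.04 Q=19.97 P=28.79
t=0.74: E=1.40 Z=30.07 X=74.58 Q=8.18 P=16.01
t=1.48: E=0.32 Z=24.95 X=101.85 Q=7.10 P=10.55
t=2.22: E=0.08 Z=20.71 X=122.02 Q=6.86 P=7.81
t=2.96: E=0.02 Z=17.18 X=138.01 Q=6.80 P=6.15
t=3.70: E=0.01 Z=14.26 X=151.03 Q=6.79 P=4.99
t=4.44: E=0.00 Z=11.83 X=161.76 Q=6.78 P=4.10
t=5.18: E=0.00 Z=9.82 X=170.63 Q=6.78 P=3.39
t=5.92: E=0.00 Z=8.15 X=177.98 Q=6.78 P=2.81
t=6.66: E=0.00 Z=6.76 X=184.08 Q=6.78 P=2.33
Rates at T: R1=1.3730, R2=1.3933, R3=1.0619, R4=3.3347, R5=0.0000
dx/dt at T (Σ net stoichiometry × rate): E=-0.0000, Z=-1.7044, X=+7.4944, Q=-0.0000, P=-0.5886
Largest |dx/dt| is |+7.4944| (X) ≥ 0.05 → not steady.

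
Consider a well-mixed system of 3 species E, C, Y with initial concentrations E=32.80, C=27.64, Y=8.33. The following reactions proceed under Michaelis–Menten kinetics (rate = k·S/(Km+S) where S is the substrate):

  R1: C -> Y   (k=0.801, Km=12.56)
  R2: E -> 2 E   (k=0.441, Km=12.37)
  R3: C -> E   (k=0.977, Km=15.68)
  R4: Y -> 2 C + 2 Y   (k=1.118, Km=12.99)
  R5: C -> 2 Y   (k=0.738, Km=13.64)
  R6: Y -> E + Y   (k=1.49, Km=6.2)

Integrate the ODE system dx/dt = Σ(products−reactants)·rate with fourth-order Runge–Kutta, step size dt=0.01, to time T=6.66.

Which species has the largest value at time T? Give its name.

RK4 with dt=0.01: 666 steps to T=6.66. Trajectory (selected grid times):
t=0.00: E=32.80 C=27.64 Y=8.33
t=0.74: E=34.15 C=27.09 Y=9.80
t=1.48: E=35.54 C=26.61 Y=11.30
t=2.22: E=36.97 C=26.19 Y=12.82
t=2.96: E=38.42 C=25.83 Y=14.36
t=3.70: E=39.90 C=25.51 Y=15.92
t=4.44: E=41.40 C=25.25 Y=17.49
t=5.18: E=42.92 C=25.02 Y=19.08
t=5.92: E=44.46 C=24.83 Y=20.68
t=6.66: E=46.02 C=24.67 Y=22.29
At T=6.66: E=46.02 C=24.67 Y=22.29; the largest is E.

Dominant species at T: E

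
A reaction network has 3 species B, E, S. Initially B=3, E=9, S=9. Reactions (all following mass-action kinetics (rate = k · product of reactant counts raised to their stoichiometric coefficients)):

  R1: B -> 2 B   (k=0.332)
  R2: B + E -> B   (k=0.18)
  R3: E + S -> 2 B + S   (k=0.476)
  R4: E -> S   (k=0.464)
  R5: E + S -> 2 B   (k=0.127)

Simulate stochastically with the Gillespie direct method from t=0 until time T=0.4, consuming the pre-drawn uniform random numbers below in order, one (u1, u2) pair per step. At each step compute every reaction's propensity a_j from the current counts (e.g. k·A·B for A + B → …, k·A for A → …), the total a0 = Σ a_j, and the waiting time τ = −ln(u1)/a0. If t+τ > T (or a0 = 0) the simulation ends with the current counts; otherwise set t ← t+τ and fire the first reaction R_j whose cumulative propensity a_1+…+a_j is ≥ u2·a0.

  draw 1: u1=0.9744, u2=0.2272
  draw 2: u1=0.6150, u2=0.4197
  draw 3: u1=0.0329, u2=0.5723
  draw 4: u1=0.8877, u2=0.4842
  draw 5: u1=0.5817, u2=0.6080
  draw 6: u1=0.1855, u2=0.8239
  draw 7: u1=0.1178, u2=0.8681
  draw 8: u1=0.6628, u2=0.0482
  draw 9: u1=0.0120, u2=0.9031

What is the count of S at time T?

t=0.000: B=3 E=9 S=9
Draw 1: a1=0.996, a2=4.860, a3=38.556, a4=4.176, a5=10.287, a0=58.875; τ=−ln(0.9744)/58.875=0.000 → t=0.000; u2·a0=0.2272·58.875=13.376; a1+a2=5.856 < 13.376 ≤ a1+…+a3=44.412 → R3 fires; B=5 E=8 S=9
Draw 2: a1=1.660, a2=7.200, a3=34.272, a4=3.712, a5=9.144, a0=55.988; τ=−ln(0.6150)/55.988=0.009 → t=0.009; u2·a0=0.4197·55.988=23.498; a1+a2=8.860 < 23.498 ≤ a1+…+a3=43.132 → R3 fires; B=7 E=7 S=9
Draw 3: a1=2.324, a2=8.820, a3=29.988, a4=3.248, a5=8.001, a0=52.381; τ=−ln(0.0329)/52.381=0.065 → t=0.074; u2·a0=0.5723·52.381=29.978; a1+a2=11.144 < 29.978 ≤ a1+…+a3=41.132 → R3 fires; B=9 E=6 S=9
Draw 4: a1=2.988, a2=9.720, a3=25.704, a4=2.784, a5=6.858, a0=48.054; τ=−ln(0.8877)/48.054=0.002 → t=0.077; u2·a0=0.4842·48.054=23.268; a1+a2=12.708 < 23.268 ≤ a1+…+a3=38.412 → R3 fires; B=11 E=5 S=9
Draw 5: a1=3.652, a2=9.900, a3=21.420, a4=2.320, a5=5.715, a0=43.007; τ=−ln(0.5817)/43.007=0.013 → t=0.089; u2·a0=0.6080·43.007=26.148; a1+a2=13.552 < 26.148 ≤ a1+…+a3=34.972 → R3 fires; B=13 E=4 S=9
Draw 6: a1=4.316, a2=9.360, a3=17.136, a4=1.856, a5=4.572, a0=37.240; τ=−ln(0.1855)/37.240=0.045 → t=0.135; u2·a0=0.8239·37.240=30.682; a1+a2=13.676 < 30.682 ≤ a1+…+a3=30.812 → R3 fires; B=15 E=3 S=9
Draw 7: a1=4.980, a2=8.100, a3=12.852, a4=1.392, a5=3.429, a0=30.753; τ=−ln(0.1178)/30.753=0.070 → t=0.204; u2·a0=0.8681·30.753=26.697; a1+…+a3=25.932 < 26.697 ≤ a1+…+a4=27.324 → R4 fires; B=15 E=2 S=10
Draw 8: a1=4.980, a2=5.400, a3=9.520, a4=0.928, a5=2.540, a0=23.368; τ=−ln(0.6628)/23.368=0.018 → t=0.222; u2·a0=0.0482·23.368=1.126 ≤ a1=4.980 → R1 fires; B=16 E=2 S=10
Draw 9: a1=5.312, a2=5.760, a3=9.520, a4=0.928, a5=2.540, a0=24.060; τ=−ln(0.0120)/24.060=0.184 → t=0.406 > T=0.4: stop.
Read off S at T=0.4: 10

S at T = 10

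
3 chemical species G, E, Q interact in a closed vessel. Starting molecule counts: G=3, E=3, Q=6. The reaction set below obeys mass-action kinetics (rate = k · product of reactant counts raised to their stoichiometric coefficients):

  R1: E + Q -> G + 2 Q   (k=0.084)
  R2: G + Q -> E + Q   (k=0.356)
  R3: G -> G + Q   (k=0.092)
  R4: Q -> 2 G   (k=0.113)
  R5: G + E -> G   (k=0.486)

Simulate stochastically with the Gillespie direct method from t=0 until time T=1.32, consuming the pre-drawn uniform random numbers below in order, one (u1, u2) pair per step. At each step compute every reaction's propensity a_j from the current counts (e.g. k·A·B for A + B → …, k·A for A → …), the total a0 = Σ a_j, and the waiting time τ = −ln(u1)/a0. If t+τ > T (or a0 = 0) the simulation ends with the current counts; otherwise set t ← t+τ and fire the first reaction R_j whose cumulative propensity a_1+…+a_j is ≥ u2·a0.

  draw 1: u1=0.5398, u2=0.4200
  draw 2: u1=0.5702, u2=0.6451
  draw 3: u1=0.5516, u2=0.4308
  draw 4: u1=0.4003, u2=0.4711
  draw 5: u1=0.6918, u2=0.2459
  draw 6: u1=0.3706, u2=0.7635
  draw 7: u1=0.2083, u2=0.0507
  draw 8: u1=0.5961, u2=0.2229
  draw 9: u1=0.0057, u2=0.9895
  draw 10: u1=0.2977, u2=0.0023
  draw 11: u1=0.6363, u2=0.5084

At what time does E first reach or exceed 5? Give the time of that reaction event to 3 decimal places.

Threshold first reached at t = 0.131

t=0.000: G=3 E=3 Q=6
Draw 1: a1=1.512, a2=6.408, a3=0.276, a4=0.678, a5=4.374, a0=13.248; τ=−ln(0.5398)/13.248=0.047 → t=0.047; u2·a0=0.4200·13.248=5.564; a1=1.512 < 5.564 ≤ a1+a2=7.920 → R2 fires; G=2 E=4 Q=6
Draw 2: a1=2.016, a2=4.272, a3=0.184, a4=0.678, a5=3.888, a0=11.038; τ=−ln(0.5702)/11.038=0.051 → t=0.097; u2·a0=0.6451·11.038=7.121; a1+…+a3=6.472 < 7.121 ≤ a1+…+a4=7.150 → R4 fires; G=4 E=4 Q=5
Draw 3: a1=1.680, a2=7.120, a3=0.368, a4=0.565, a5=7.776, a0=17.509; τ=−ln(0.5516)/17.509=0.034 → t=0.131; u2·a0=0.4308·17.509=7.543; a1=1.680 < 7.543 ≤ a1+a2=8.800 → R2 fires; G=3 E=5 Q=5
Draw 4: a1=2.100, a2=5.340, a3=0.276, a4=0.565, a5=7.290, a0=15.571; τ=−ln(0.4003)/15.571=0.059 → t=0.190; u2·a0=0.4711·15.571=7.335; a1=2.100 < 7.335 ≤ a1+a2=7.440 → R2 fires; G=2 E=6 Q=5
Draw 5: a1=2.520, a2=3.560, a3=0.184, a4=0.565, a5=5.832, a0=12.661; τ=−ln(0.6918)/12.661=0.029 → t=0.219; u2·a0=0.2459·12.661=3.113; a1=2.520 < 3.113 ≤ a1+a2=6.080 → R2 fires; G=1 E=7 Q=5
Draw 6: a1=2.940, a2=1.780, a3=0.092, a4=0.565, a5=3.402, a0=8.779; τ=−ln(0.3706)/8.779=0.113 → t=0.332; u2·a0=0.7635·8.779=6.703; a1+…+a4=5.377 < 6.703 ≤ a1+…+a5=8.779 → R5 fires; G=1 E=6 Q=5
Draw 7: a1=2.520, a2=1.780, a3=0.092, a4=0.565, a5=2.916, a0=7.873; τ=−ln(0.2083)/7.873=0.199 → t=0.532; u2·a0=0.0507·7.873=0.399 ≤ a1=2.520 → R1 fires; G=2 E=5 Q=6
Draw 8: a1=2.520, a2=4.272, a3=0.184, a4=0.678, a5=4.860, a0=12.514; τ=−ln(0.5961)/12.514=0.041 → t=0.573; u2·a0=0.2229·12.514=2.789; a1=2.520 < 2.789 ≤ a1+a2=6.792 → R2 fires; G=1 E=6 Q=6
Draw 9: a1=3.024, a2=2.136, a3=0.092, a4=0.678, a5=2.916, a0=8.846; τ=−ln(0.0057)/8.846=0.584 → t=1.157; u2·a0=0.9895·8.846=8.753; a1+…+a4=5.930 < 8.753 ≤ a1+…+a5=8.846 → R5 fires; G=1 E=5 Q=6
Draw 10: a1=2.520, a2=2.136, a3=0.092, a4=0.678, a5=2.430, a0=7.856; τ=−ln(0.2977)/7.856=0.154 → t=1.311; u2·a0=0.0023·7.856=0.018 ≤ a1=2.520 → R1 fires; G=2 E=4 Q=7
Draw 11: a1=2.352, a2=4.984, a3=0.184, a4=0.791, a5=3.888, a0=12.199; τ=−ln(0.6363)/12.199=0.037 → t=1.348 > T=1.32: stop.
E first becomes ≥ 5 when it reaches 5 at the event at t=0.131.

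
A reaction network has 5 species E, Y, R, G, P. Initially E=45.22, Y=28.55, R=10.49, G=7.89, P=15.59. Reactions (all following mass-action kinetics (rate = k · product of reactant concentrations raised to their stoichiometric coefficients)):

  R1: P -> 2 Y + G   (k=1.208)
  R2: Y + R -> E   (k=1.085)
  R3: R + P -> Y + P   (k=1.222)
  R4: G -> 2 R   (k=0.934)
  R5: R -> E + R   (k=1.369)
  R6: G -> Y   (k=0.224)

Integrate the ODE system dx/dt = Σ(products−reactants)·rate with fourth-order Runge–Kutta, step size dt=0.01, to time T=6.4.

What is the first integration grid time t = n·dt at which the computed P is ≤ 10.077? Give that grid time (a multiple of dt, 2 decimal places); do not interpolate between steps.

RK4 with dt=0.01: 640 steps to T=6.4. Trajectory (selected grid times):
t=0.00: E=45.22 Y=28.55 R=10.49 G=7.89 P=15.59
t=0.36: E=56.15 Y=35.52 R=0.35 G=9.63 P=10.09
t=0.37: E=56.29 Y=35.69 R=0.35 G=9.64 P=9.97
t=0.71: E=61.34 Y=39.44 R=0.34 G=9.24 P=6.61
t=1.42: E=71.06 Y=40.08 R=0.26 G=6.51 P=2.80
t=2.13: E=77.81 Y=37.95 R=0.17 G=3.90 P=1.19
t=2.84: E=81.84 Y=36.00 R=0.10 G=2.15 P=0.50
t=3.56: E=84.08 Y=34.70 R=0.06 G=1.12 P=0.21
t=4.27: E=85.22 Y=33.98 R=0.03 G=0.57 P=0.09
t=4.98: E=85.80 Y=33.59 R=0.01 G=0.28 P=0.04
t=5.69: E=86.09 Y=33.39 R=0.01 G=0.14 P=0.02
t=6.40: E=86.23 Y=33.28 R=0.00 G=0.07 P=0.01
P(0.36)=10.092 > 10.077 but P(0.37)=9.971 ≤ 10.077, so the first grid time is t=0.37.

Threshold first reached at t = 0.37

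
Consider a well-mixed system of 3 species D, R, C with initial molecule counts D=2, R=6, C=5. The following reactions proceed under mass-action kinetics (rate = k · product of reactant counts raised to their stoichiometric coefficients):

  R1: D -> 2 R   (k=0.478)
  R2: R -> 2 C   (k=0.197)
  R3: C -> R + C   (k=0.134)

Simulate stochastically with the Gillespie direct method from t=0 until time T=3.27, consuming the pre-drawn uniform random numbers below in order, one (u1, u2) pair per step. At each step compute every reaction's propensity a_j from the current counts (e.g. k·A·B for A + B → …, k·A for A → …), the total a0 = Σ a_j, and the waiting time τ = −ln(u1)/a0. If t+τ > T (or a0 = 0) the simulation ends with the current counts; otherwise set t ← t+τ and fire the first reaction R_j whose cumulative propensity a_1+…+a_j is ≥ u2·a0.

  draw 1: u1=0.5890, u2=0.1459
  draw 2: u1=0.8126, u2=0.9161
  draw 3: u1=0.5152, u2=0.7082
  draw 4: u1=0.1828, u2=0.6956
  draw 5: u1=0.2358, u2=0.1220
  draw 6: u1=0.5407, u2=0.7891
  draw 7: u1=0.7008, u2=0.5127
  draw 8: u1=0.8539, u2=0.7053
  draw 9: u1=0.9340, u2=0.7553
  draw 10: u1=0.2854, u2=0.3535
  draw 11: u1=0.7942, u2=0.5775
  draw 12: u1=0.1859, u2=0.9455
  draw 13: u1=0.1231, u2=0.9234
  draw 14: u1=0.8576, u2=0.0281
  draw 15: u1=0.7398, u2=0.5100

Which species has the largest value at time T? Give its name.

Dominant species at T: C

t=0.000: D=2 R=6 C=5
Draw 1: a1=0.956, a2=1.182, a3=0.670, a0=2.808; τ=−ln(0.5890)/2.808=0.189 → t=0.189; u2·a0=0.1459·2.808=0.410 ≤ a1=0.956 → R1 fires; D=1 R=8 C=5
Draw 2: a1=0.478, a2=1.576, a3=0.670, a0=2.724; τ=−ln(0.8126)/2.724=0.076 → t=0.265; u2·a0=0.9161·2.724=2.495; a1+a2=2.054 < 2.495 ≤ a1+…+a3=2.724 → R3 fires; D=1 R=9 C=5
Draw 3: a1=0.478, a2=1.773, a3=0.670, a0=2.921; τ=−ln(0.5152)/2.921=0.227 → t=0.492; u2·a0=0.7082·2.921=2.069; a1=0.478 < 2.069 ≤ a1+a2=2.251 → R2 fires; D=1 R=8 C=7
Draw 4: a1=0.478, a2=1.576, a3=0.938, a0=2.992; τ=−ln(0.1828)/2.992=0.568 → t=1.060; u2·a0=0.6956·2.992=2.081; a1+a2=2.054 < 2.081 ≤ a1+…+a3=2.992 → R3 fires; D=1 R=9 C=7
Draw 5: a1=0.478, a2=1.773, a3=0.938, a0=3.189; τ=−ln(0.2358)/3.189=0.453 → t=1.513; u2·a0=0.1220·3.189=0.389 ≤ a1=0.478 → R1 fires; D=0 R=11 C=7
Draw 6: a1=0.000, a2=2.167, a3=0.938, a0=3.105; τ=−ln(0.5407)/3.105=0.198 → t=1.711; u2·a0=0.7891·3.105=2.450; a1+a2=2.167 < 2.450 ≤ a1+…+a3=3.105 → R3 fires; D=0 R=12 C=7
Draw 7: a1=0.000, a2=2.364, a3=0.938, a0=3.302; τ=−ln(0.7008)/3.302=0.108 → t=1.818; u2·a0=0.5127·3.302=1.693; a1=0.000 < 1.693 ≤ a1+a2=2.364 → R2 fires; D=0 R=11 C=9
Draw 8: a1=0.000, a2=2.167, a3=1.206, a0=3.373; τ=−ln(0.8539)/3.373=0.047 → t=1.865; u2·a0=0.7053·3.373=2.379; a1+a2=2.167 < 2.379 ≤ a1+…+a3=3.373 → R3 fires; D=0 R=12 C=9
Draw 9: a1=0.000, a2=2.364, a3=1.206, a0=3.570; τ=−ln(0.9340)/3.570=0.019 → t=1.884; u2·a0=0.7553·3.570=2.696; a1+a2=2.364 < 2.696 ≤ a1+…+a3=3.570 → R3 fires; D=0 R=13 C=9
Draw 10: a1=0.000, a2=2.561, a3=1.206, a0=3.767; τ=−ln(0.2854)/3.767=0.333 → t=2.217; u2·a0=0.3535·3.767=1.332; a1=0.000 < 1.332 ≤ a1+a2=2.561 → R2 fires; D=0 R=12 C=11
Draw 11: a1=0.000, a2=2.364, a3=1.474, a0=3.838; τ=−ln(0.7942)/3.838=0.060 → t=2.277; u2·a0=0.5775·3.838=2.216; a1=0.000 < 2.216 ≤ a1+a2=2.364 → R2 fires; D=0 R=11 C=13
Draw 12: a1=0.000, a2=2.167, a3=1.742, a0=3.909; τ=−ln(0.1859)/3.909=0.430 → t=2.708; u2·a0=0.9455·3.909=3.696; a1+a2=2.167 < 3.696 ≤ a1+…+a3=3.909 → R3 fires; D=0 R=12 C=13
Draw 13: a1=0.000, a2=2.364, a3=1.742, a0=4.106; τ=−ln(0.1231)/4.106=0.510 → t=3.218; u2·a0=0.9234·4.106=3.791; a1+a2=2.364 < 3.791 ≤ a1+…+a3=4.106 → R3 fires; D=0 R=13 C=13
Draw 14: a1=0.000, a2=2.561, a3=1.742, a0=4.303; τ=−ln(0.8576)/4.303=0.036 → t=3.254; u2·a0=0.0281·4.303=0.121; a1=0.000 < 0.121 ≤ a1+a2=2.561 → R2 fires; D=0 R=12 C=15
Draw 15: a1=0.000, a2=2.364, a3=2.010, a0=4.374; τ=−ln(0.7398)/4.374=0.069 → t=3.322 > T=3.27: stop.
At T=3.27: D=0 R=12 C=15; the largest is C.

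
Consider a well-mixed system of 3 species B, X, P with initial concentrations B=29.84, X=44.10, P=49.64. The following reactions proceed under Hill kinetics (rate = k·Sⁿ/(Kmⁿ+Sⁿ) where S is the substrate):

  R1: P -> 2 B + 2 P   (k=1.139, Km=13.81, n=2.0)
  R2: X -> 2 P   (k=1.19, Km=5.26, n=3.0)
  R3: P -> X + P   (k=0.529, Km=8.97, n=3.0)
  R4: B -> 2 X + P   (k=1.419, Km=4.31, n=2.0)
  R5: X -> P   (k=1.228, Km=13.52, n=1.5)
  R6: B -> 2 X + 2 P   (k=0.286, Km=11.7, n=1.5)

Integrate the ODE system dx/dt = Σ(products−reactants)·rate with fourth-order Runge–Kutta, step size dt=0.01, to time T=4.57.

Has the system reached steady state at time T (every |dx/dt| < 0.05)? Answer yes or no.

RK4 with dt=0.01: 457 steps to T=4.57. Trajectory (selected grid times):
t=0.00: B=29.84 X=44.10 P=49.64
t=0.51: B=30.10 X=44.88 P=52.87
t=1.02: B=30.36 X=45.66 P=56.11
t=1.52: B=30.63 X=46.42 P=59.30
t=2.03: B=30.90 X=47.20 P=62.55
t=2.54: B=31.19 X=47.97 P=65.81
t=3.05: B=31.47 X=48.75 P=69.07
t=3.55: B=31.76 X=49.51 P=72.27
t=4.06: B=32.05 X=50.28 P=75.55
t=4.57: B=32.34 X=51.05 P=78.82
Rates at T: R1=1.1051, R2=1.1887, R3=0.5282, R4=1.3942, R5=1.0807, R6=0.2349
dx/dt at T (Σ net stoichiometry × rate): B=+0.5810, X=+1.5171, P=+6.4272
Largest |dx/dt| is |+6.4272| (P) ≥ 0.05 → not steady.

Steady state at T: no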